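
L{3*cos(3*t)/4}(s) 3*s/(4*(s^2+9))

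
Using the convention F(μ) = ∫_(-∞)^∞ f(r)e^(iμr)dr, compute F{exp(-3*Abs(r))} 6/(μ^2 + 9)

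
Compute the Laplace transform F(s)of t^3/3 2/s^4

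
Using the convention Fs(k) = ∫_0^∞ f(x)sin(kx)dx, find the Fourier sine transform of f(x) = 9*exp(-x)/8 9*k/(8*(k^2+1))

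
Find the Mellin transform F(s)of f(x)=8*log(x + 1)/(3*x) -8*pi*csc(pi*s)/(3*s - 3)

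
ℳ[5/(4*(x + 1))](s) 5*pi*csc(pi*s)/4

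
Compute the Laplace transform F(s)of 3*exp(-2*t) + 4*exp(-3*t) 3/(s + 2) + 4/(s + 3)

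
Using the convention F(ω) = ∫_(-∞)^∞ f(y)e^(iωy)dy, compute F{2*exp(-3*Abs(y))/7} 12/(7*(ω^2 + 9))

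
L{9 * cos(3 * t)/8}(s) 9 * s/(8 * (s^2 + 9))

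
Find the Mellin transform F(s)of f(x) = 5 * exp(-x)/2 5 * gamma(s)/2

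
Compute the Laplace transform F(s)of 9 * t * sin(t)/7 18 * s/(7 * (s^2 + 1)^2)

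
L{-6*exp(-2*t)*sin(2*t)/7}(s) -12/(7*(s+2)^2+28)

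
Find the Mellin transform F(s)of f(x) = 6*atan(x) -3*pi*sec(pi*s/2)/s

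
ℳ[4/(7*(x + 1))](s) 4*pi*csc(pi*s)/7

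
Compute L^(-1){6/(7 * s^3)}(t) 3 * t^2/7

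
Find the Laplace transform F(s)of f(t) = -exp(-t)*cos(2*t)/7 (-s - 1)/(7*((s+1)^2+4))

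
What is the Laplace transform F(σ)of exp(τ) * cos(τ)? (σ - 1)/((σ - 1)^2 + 1)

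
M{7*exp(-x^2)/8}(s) 7*gamma(s/2)/16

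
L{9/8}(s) 9/(8 * s)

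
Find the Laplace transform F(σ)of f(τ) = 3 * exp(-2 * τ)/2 3/(2 * (σ + 2))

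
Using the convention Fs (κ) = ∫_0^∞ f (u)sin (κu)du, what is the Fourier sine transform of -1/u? -pi/2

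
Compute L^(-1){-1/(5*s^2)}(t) -t/5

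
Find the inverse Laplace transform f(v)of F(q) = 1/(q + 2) exp(-2*v)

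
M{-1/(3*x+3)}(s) -pi*csc(pi*s)/3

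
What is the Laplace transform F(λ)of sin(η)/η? atan(1/λ)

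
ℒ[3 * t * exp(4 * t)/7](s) 3/(7 * (s - 4)^2)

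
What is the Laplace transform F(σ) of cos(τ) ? σ/(σ^2 + 1) 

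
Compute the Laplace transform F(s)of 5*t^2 10/s^3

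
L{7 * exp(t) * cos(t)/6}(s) 7 * (s - 1)/(6 * ((s - 1)^2 + 1))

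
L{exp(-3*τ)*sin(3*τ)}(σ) 3/((σ + 3)^2 + 9)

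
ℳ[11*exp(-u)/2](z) 11*gamma(z)/2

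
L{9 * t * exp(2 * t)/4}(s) 9/(4 * (s - 2)^2)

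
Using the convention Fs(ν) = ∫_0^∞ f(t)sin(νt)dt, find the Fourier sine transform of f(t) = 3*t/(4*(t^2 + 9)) 3*pi*exp(-3*ν)/8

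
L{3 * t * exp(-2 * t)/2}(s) 3/(2 * (s+2)^2)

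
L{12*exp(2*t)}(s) 12/(s - 2)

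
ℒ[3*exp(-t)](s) 3/(s + 1)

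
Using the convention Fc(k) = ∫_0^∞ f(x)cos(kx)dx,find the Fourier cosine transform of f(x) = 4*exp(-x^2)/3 2*sqrt(pi)*exp(-k^2/4)/3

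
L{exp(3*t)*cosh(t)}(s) (s - 3)/((s - 3)^2 - 1)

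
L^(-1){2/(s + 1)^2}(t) 2*t*exp(-t)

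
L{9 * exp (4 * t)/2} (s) 9/ (2 * (s - 4))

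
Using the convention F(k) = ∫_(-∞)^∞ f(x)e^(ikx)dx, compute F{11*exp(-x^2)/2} 11*sqrt(pi)*exp(-k^2/4)/2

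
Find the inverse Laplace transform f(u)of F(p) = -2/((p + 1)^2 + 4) -exp(-u)*sin(2*u)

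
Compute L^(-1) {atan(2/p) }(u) sin(2 * u) /u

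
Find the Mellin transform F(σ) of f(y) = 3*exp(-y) 3*gamma(σ) 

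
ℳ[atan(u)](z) -pi*sec(pi*z/2)/(2*z)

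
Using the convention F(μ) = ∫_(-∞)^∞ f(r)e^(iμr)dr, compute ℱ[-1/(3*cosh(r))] -pi/(3*cosh(pi*μ/2))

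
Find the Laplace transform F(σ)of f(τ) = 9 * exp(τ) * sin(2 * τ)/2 9/((σ - 1)^2+4)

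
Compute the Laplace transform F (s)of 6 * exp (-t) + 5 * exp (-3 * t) 6/ (s + 1) + 5/ (s + 3)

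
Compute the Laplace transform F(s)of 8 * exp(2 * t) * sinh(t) 8/((s - 2)^2 - 1)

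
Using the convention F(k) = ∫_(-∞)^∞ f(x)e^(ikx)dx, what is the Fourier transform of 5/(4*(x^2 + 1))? 5*pi*exp(-Abs(k))/4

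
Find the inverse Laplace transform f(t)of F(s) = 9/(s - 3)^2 9*t*exp(3*t)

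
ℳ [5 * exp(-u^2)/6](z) 5 * gamma(z/2)/12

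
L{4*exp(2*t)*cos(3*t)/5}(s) 4*(s - 2)/(5*((s - 2)^2 + 9))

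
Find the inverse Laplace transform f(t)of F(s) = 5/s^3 5*t^2/2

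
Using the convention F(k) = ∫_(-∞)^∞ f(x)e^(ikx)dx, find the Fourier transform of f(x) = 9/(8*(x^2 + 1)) 9*pi*exp(-Abs(k))/8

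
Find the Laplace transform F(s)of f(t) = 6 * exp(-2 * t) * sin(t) 6/((s + 2)^2 + 1)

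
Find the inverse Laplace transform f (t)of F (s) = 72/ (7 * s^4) 12 * t^3/7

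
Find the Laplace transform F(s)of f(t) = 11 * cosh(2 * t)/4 11 * s/(4 * (s^2 - 4))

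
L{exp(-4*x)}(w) 1/(w+4)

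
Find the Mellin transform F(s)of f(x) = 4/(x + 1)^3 2 * pi * (s - 2) * (s - 1)/sin(pi * s)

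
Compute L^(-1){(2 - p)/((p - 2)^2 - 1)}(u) -exp(2 * u) * cosh(u)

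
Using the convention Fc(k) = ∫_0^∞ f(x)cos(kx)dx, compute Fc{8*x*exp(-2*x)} 8*(4 - k^2)/(k^2+4)^2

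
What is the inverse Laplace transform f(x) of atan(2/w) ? sin(2 * x) /x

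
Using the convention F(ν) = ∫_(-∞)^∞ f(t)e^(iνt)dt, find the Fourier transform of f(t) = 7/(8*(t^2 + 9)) 7*pi*exp(-3*Abs(ν))/24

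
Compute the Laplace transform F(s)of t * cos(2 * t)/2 (s^2 - 4)/(2 * (s^2+4)^2)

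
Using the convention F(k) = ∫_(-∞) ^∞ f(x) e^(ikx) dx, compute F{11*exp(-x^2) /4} 11*sqrt(pi)*exp(-k^2/4) /4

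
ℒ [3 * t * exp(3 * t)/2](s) 3/(2 * (s - 3)^2)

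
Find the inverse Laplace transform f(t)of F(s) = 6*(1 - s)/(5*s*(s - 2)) -6*exp(t)*cosh(t)/5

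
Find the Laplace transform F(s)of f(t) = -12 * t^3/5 -72/(5 * s^4)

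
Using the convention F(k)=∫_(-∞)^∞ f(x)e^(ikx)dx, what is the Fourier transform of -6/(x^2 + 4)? -3*pi*exp(-2*Abs(k))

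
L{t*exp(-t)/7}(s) 1/(7*(s + 1)^2)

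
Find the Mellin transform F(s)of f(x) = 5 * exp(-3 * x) 5 * gamma(s)/3^s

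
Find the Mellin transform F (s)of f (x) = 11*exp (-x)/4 11*gamma (s)/4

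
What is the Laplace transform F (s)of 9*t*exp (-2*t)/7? 9/ (7*(s + 2)^2)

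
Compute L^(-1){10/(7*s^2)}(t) 10*t/7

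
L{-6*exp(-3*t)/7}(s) -6/(7*s+21)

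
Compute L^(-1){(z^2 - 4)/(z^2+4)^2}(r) r*cos(2*r)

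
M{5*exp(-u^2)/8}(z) 5*gamma(z/2)/16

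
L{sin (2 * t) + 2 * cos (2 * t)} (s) 2/ (s^2 + 4) + 2 * s/ (s^2 + 4)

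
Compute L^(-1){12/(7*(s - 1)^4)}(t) 2*t^3*exp(t)/7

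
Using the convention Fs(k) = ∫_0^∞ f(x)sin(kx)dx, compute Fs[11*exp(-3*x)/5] 11*k/(5*(k^2 + 9))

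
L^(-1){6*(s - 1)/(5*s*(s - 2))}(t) 6*exp(t)*cosh(t)/5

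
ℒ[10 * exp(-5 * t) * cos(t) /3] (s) 10 * (s + 5) /(3 * ((s + 5) ^2 + 1) ) 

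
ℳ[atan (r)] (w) -pi*sec (pi*w/2)/ (2*w)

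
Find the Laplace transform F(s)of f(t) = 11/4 11/(4 * s)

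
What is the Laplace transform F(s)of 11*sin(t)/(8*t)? 11*atan(1/s)/8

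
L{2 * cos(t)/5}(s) 2 * s/(5 * (s^2 + 1))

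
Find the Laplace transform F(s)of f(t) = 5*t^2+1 10/s^3+1/s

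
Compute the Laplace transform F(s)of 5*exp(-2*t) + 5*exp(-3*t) 5/(s + 2) + 5/(s + 3)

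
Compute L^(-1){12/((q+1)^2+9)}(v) 4 * exp(-v) * sin(3 * v)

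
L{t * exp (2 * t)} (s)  (s - 2)^ (-2)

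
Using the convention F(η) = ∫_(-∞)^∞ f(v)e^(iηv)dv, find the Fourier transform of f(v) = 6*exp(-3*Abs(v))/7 36/(7*(η^2 + 9))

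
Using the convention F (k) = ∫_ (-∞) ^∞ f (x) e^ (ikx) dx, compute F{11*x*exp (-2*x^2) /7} 11*sqrt (2)*I*sqrt (pi)*k*exp (-k^2/8) /56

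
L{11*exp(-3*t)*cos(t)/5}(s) 11*(s+3)/(5*((s+3)^2+1))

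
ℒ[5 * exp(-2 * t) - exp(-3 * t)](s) 5/(s + 2) - 1/(s + 3) 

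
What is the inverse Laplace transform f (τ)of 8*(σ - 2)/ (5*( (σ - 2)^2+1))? 8*exp (2*τ)*cos (τ)/5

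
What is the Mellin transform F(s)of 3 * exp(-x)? 3 * gamma(s)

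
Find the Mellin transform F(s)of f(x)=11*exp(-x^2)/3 11*gamma(s/2)/6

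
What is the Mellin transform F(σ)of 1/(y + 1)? pi * csc(pi * σ)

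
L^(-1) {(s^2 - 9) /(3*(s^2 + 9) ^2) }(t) t*cos(3*t) /3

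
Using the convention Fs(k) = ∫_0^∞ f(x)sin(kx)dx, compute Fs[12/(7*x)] 6*pi/7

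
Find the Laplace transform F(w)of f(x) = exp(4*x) 1/(w - 4)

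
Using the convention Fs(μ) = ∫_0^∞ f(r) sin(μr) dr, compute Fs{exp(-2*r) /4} μ/(4*(μ^2 + 4) ) 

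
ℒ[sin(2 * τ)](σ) 2/(σ^2 + 4) 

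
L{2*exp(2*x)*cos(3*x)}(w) 2*(w - 2)/((w - 2)^2+9)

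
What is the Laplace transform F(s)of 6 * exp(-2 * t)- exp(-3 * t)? 6/(s + 2) - 1/(s + 3)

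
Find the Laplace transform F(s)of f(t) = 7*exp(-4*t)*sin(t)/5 7/(5*((s + 4)^2 + 1))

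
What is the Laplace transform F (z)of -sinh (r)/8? -1/ (8 * z^2 - 8)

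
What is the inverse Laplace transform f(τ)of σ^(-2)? τ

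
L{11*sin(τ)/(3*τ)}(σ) 11*atan(1/σ)/3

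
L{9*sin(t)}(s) 9/(s^2 + 1)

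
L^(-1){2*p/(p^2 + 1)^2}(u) u*sin(u)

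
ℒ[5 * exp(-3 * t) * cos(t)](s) 5 * (s + 3)/((s + 3)^2 + 1)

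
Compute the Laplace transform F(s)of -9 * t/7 -9/(7 * s^2)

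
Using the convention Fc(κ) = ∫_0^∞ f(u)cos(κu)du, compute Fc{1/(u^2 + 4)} pi*exp(-2*κ)/4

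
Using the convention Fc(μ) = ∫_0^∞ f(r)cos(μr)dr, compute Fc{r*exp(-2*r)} (4 - μ^2)/(μ^2+4)^2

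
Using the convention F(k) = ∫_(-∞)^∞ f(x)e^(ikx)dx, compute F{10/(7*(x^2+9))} 10*pi*exp(-3*Abs(k))/21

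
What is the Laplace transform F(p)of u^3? 6/p^4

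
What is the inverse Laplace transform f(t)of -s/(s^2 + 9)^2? -t * sin(3 * t)/6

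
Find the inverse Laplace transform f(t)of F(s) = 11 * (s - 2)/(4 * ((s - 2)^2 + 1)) 11 * exp(2 * t) * cos(t)/4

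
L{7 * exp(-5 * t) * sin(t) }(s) 7/((s+5) ^2+1) 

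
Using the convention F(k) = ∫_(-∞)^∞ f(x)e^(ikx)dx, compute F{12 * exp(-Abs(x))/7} 24/(7 * (k^2 + 1))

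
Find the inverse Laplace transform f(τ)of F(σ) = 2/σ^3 τ^2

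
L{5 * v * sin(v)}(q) 10 * q/(q^2 + 1)^2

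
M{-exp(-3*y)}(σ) -gamma(σ)/3^σ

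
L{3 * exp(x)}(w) 3/(w - 1)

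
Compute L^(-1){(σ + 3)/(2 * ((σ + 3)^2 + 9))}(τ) exp(-3 * τ) * cos(3 * τ)/2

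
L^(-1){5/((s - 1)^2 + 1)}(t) 5*exp(t)*sin(t)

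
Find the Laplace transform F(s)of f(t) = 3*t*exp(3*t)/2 3/(2*(s - 3)^2)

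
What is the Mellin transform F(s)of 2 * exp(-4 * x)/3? 2^(1 - 2 * s) * gamma(s)/3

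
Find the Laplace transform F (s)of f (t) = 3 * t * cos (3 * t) 3 * (s^2-9)/ (s^2 + 9)^2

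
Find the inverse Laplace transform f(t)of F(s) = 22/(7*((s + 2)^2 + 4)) 11*exp(-2*t)*sin(2*t)/7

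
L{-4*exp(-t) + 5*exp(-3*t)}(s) 5/(s + 3) - 4/(s + 1)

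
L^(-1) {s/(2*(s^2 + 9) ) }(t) cos(3*t) /2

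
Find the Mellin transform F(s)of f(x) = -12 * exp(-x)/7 -12 * gamma(s)/7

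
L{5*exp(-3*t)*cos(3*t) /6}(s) 5*(s + 3) /(6*((s + 3) ^2 + 9) ) 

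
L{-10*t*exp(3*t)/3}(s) -10/(3*(s - 3)^2)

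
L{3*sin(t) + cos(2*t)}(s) s/(s^2 + 4) + 3/(s^2 + 1)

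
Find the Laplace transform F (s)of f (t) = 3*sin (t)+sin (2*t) 2/ (s^2+4)+3/ (s^2+1)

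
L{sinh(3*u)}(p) 3/(p^2 - 9)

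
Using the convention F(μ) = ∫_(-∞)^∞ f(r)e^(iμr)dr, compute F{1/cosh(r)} pi/cosh(pi * μ/2)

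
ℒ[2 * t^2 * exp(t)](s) 4/(s - 1)^3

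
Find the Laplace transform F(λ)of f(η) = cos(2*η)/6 λ/(6*(λ^2 + 4))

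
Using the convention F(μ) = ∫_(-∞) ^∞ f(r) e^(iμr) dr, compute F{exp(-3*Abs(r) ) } 6/(μ^2 + 9) 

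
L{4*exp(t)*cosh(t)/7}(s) 4*(s - 1)/(7*s*(s - 2))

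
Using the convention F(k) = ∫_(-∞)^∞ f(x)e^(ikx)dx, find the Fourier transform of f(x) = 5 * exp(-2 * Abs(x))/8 5/(2 * (k^2 + 4))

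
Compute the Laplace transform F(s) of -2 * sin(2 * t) -4/(s^2 + 4) 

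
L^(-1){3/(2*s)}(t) 3/2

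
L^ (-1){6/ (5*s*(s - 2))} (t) 6*exp (t)*sinh (t)/5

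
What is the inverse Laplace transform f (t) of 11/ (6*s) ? 11/6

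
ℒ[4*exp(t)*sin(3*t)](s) 12/((s - 1)^2 + 9)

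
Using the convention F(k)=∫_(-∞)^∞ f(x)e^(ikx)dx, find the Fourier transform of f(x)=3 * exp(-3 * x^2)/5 sqrt(3) * sqrt(pi) * exp(-k^2/12)/5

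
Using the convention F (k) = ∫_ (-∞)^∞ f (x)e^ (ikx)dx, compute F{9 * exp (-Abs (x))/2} 9/ (k^2 + 1)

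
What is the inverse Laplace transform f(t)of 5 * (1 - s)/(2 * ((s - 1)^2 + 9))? -5 * exp(t) * cos(3 * t)/2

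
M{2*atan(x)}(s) -pi*sec(pi*s/2)/s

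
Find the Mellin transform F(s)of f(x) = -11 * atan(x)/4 11 * pi * sec(pi * s/2)/(8 * s)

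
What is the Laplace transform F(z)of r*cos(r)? (z^2 - 1)/(z^2 + 1)^2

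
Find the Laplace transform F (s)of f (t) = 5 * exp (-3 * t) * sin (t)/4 5/ (4 * ( (s+3)^2+1))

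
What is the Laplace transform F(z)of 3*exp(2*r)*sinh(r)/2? 3/(2*((z - 2)^2 - 1))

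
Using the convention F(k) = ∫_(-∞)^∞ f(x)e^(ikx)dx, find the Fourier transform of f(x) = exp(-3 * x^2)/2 sqrt(3) * sqrt(pi) * exp(-k^2/12)/6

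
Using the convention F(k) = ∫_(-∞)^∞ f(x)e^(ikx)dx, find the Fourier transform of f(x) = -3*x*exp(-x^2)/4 -3*I*sqrt(pi)*k*exp(-k^2/4)/8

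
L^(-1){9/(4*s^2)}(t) 9*t/4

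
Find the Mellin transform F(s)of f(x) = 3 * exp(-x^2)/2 3 * gamma(s/2)/4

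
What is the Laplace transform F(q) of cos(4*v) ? q/(q^2 + 16) 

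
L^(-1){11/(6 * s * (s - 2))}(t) 11 * exp(t) * sinh(t)/6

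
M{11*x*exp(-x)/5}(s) 11*gamma(s + 1)/5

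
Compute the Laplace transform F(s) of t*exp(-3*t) (s + 3) ^(-2) 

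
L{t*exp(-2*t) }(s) (s + 2) ^(-2) 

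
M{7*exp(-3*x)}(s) 7*gamma(s)/3^s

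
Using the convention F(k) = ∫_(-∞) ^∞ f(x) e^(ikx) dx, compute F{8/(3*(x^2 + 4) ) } 4*pi*exp(-2*Abs(k) ) /3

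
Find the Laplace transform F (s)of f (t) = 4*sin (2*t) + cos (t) 8/ (s^2 + 4) + s/ (s^2 + 1)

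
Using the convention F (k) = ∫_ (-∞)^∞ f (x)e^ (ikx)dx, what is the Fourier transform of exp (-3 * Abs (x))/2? 3/ (k^2 + 9)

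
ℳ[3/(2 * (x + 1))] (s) 3 * pi * csc(pi * s)/2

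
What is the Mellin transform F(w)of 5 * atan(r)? -5 * pi * sec(pi * w/2)/(2 * w)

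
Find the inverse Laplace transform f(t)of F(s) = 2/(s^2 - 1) 2*sinh(t)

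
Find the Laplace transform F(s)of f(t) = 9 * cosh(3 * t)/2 9 * s/(2 * (s^2-9))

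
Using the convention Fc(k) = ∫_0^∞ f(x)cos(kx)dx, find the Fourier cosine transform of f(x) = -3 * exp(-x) -3/(k^2 + 1)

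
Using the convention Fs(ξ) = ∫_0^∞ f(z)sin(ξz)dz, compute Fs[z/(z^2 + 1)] pi*exp(-ξ)/2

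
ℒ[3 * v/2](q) 3/(2 * q^2)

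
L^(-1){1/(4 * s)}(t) 1/4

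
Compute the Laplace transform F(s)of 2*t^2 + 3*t 4/s^3 + 3/s^2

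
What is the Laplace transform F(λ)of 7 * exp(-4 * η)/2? 7/(2 * (λ+4))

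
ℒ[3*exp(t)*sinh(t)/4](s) 3/(4*s*(s - 2))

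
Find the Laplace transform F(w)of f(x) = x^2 2/w^3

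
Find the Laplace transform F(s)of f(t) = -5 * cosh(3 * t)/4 -5 * s/(4 * s^2 - 36)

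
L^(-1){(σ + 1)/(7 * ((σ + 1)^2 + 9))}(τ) exp(-τ) * cos(3 * τ)/7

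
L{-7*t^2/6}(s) -7/(3*s^3)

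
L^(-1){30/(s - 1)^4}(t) 5*t^3*exp(t)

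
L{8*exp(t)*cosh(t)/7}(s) 8*(s - 1)/(7*s*(s - 2))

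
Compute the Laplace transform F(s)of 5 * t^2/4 5/(2 * s^3)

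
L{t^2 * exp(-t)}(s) 2/(s + 1)^3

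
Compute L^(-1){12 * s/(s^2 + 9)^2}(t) 2 * t * sin(3 * t)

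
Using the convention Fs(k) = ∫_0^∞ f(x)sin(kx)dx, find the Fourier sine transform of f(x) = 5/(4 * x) 5 * pi/8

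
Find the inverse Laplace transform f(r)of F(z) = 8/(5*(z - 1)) 8*exp(r)/5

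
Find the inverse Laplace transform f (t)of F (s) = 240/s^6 2 * t^5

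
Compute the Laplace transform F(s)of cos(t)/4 s/(4 * (s^2 + 1))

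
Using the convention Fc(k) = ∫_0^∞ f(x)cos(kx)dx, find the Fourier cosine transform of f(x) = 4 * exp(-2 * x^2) sqrt(2) * sqrt(pi) * exp(-k^2/8)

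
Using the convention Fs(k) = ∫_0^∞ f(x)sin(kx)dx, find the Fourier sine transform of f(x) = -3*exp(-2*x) -3*k/(k^2 + 4)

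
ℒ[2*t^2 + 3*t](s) 3/s^2 + 4/s^3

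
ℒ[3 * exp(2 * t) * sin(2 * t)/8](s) 3/(4 * ((s - 2)^2 + 4))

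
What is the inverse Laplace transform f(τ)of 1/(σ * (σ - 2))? exp(τ) * sinh(τ)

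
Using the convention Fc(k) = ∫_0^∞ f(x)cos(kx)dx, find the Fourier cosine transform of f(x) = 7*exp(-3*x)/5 21/(5*(k^2 + 9))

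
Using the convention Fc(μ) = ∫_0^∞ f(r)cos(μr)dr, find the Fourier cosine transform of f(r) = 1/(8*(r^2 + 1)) pi*exp(-μ)/16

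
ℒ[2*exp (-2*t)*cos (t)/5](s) 2*(s + 2)/ (5*( (s + 2)^2 + 1))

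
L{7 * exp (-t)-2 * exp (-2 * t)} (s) 7/ (s + 1)-2/ (s + 2)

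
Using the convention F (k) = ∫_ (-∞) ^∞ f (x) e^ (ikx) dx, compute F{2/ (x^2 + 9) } 2 * pi * exp (-3 * Abs (k) ) /3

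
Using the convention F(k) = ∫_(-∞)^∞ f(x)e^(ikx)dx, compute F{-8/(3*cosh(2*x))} -4*pi/(3*cosh(pi*k/4))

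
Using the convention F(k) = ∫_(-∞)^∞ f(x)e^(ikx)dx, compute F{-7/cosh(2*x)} -7*pi/(2*cosh(pi*k/4))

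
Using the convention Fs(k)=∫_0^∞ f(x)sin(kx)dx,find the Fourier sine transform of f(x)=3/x 3*pi/2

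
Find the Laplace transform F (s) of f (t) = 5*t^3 30/s^4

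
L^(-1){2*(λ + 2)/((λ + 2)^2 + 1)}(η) 2*exp(-2*η)*cos(η)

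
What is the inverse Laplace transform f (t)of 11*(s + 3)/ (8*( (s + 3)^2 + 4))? 11*exp (-3*t)*cos (2*t)/8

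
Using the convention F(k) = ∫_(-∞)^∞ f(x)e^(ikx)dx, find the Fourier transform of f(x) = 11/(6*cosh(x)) 11*pi/(6*cosh(pi*k/2))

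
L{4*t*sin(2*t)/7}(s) 16*s/(7*(s^2 + 4)^2)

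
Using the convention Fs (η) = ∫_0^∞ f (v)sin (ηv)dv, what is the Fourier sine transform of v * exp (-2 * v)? 4 * η/ (η^2 + 4)^2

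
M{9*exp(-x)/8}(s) 9*gamma(s)/8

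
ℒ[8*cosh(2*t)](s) 8*s/(s^2 - 4)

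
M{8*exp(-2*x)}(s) 2^(3 - s)*gamma(s)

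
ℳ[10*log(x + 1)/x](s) -10*pi*csc(pi*s)/(s - 1)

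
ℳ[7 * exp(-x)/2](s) 7 * gamma(s)/2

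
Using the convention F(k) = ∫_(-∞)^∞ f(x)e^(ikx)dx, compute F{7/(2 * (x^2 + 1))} 7 * pi * exp(-Abs(k))/2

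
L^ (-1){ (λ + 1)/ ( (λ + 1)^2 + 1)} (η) exp (-η)*cos (η)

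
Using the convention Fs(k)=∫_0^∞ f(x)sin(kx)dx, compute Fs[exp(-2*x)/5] k/(5*(k^2 + 4))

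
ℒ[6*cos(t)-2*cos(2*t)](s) 6*s/(s^2 + 1)-2*s/(s^2 + 4)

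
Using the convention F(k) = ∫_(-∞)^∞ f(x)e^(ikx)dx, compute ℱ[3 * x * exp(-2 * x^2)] 3 * sqrt(2) * I * sqrt(pi) * k * exp(-k^2/8)/8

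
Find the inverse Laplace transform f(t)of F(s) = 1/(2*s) 1/2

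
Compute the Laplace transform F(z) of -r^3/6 -1/z^4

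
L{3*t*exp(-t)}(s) 3/(s + 1)^2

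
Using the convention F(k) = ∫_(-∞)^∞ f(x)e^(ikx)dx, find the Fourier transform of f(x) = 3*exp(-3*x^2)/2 sqrt(3)*sqrt(pi)*exp(-k^2/12)/2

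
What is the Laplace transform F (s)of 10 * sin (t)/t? 10 * atan (1/s)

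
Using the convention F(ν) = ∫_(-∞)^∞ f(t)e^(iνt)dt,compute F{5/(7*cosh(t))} 5*pi/(7*cosh(pi*ν/2))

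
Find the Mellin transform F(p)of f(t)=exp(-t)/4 gamma(p)/4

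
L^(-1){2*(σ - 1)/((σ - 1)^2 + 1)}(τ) 2*exp(τ)*cos(τ)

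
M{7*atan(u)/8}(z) -7*pi*sec(pi*z/2)/(16*z)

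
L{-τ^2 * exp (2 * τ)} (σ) -2/ (σ - 2)^3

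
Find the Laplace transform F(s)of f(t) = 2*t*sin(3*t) 12*s/(s^2 + 9)^2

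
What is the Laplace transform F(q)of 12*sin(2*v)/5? 24/(5*(q^2 + 4))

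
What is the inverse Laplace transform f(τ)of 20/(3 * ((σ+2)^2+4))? 10 * exp(-2 * τ) * sin(2 * τ)/3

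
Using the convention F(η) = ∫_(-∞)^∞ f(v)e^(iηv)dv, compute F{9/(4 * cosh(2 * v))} 9 * pi/(8 * cosh(pi * η/4))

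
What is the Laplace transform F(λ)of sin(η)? 1/(λ^2+1)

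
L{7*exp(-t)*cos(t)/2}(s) 7*(s + 1)/(2*((s + 1)^2 + 1))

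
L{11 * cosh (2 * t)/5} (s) 11 * s/ (5 * (s^2 - 4))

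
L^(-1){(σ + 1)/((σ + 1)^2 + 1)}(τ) exp(-τ) * cos(τ)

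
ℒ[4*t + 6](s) 6/s + 4/s^2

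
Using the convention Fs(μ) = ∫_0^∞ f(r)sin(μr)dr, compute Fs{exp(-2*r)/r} atan(μ/2)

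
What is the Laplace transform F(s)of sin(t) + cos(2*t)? s/(s^2 + 4) + 1/(s^2 + 1)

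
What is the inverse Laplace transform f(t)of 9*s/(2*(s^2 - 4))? 9*cosh(2*t)/2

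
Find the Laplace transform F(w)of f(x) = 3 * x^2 6/w^3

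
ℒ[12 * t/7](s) 12/(7 * s^2)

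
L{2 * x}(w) 2/w^2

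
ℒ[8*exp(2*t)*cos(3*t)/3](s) 8*(s - 2)/(3*((s - 2)^2 + 9))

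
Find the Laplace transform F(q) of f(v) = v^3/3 2/q^4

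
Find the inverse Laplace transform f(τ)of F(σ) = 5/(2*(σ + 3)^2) 5*τ*exp(-3*τ)/2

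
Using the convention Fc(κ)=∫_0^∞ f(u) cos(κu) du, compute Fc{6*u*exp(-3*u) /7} 6*(9 - κ^2) /(7*(κ^2 + 9) ^2) 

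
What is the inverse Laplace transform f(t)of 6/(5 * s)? 6/5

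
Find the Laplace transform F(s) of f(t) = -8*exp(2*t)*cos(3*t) 8*(2 - s) /((s - 2) ^2 + 9) 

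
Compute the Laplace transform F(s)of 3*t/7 3/(7*s^2)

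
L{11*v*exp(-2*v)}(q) 11/(q+2)^2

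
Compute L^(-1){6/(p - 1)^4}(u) u^3*exp(u)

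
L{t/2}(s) 1/(2 * s^2)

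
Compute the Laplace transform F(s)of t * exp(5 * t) (s - 5)^(-2)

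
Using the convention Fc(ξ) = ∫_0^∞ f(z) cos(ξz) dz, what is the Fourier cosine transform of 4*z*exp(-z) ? 4*(1 - ξ^2) /(ξ^2 + 1) ^2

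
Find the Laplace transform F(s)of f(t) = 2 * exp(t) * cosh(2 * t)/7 2 * (s - 1)/(7 * ((s - 1)^2-4))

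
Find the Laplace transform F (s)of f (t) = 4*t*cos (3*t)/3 4*(s^2-9)/ (3*(s^2+9)^2)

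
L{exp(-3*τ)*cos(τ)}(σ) (σ + 3)/((σ + 3)^2 + 1)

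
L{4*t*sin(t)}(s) 8*s/(s^2 + 1)^2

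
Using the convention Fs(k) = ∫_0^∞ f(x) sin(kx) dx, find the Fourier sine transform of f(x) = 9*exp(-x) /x 9*atan(k) 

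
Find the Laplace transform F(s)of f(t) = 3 3/s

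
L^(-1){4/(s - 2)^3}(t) 2*t^2*exp(2*t)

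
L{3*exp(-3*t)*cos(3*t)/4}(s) 3*(s + 3)/(4*((s + 3)^2 + 9))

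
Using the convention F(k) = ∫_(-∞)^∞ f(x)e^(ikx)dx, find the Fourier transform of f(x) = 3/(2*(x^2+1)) 3*pi*exp(-Abs(k))/2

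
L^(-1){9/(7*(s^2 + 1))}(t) 9*sin(t)/7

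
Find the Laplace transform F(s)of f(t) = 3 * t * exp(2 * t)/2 3/(2 * (s - 2)^2)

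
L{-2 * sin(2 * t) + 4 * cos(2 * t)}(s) 4 * s/(s^2 + 4) - 4/(s^2 + 4)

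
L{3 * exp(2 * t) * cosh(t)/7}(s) 3 * (s - 2)/(7 * ((s - 2)^2-1))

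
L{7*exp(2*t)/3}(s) 7/(3*(s - 2))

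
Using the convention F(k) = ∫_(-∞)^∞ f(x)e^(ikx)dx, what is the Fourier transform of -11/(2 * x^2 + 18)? -11 * pi * exp(-3 * Abs(k))/6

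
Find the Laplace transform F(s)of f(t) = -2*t -2/s^2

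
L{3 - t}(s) 3/s - 1/s^2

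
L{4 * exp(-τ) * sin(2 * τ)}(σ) 8/((σ + 1)^2 + 4)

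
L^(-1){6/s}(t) 6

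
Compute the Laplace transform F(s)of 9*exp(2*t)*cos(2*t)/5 9*(s - 2)/(5*((s - 2)^2 + 4))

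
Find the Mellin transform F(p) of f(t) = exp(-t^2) gamma(p/2) /2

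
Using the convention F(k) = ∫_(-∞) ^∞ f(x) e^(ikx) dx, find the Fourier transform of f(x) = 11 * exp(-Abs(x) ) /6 11/(3 * (k^2 + 1) ) 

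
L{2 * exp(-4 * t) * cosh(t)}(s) 2 * (s + 4)/((s + 4)^2-1)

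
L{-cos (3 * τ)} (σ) -σ/ (σ^2+9)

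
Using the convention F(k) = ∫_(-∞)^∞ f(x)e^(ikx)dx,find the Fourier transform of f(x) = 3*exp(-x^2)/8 3*sqrt(pi)*exp(-k^2/4)/8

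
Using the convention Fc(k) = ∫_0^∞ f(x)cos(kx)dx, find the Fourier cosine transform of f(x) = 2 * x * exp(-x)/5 2 * (1 - k^2)/(5 * (k^2 + 1)^2)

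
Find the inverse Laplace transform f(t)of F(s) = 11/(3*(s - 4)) 11*exp(4*t)/3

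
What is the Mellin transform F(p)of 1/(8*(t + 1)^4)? gamma(p)*gamma(4 - p)/48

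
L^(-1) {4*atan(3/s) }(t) 4*sin(3*t) /t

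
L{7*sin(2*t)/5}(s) 14/(5*(s^2 + 4))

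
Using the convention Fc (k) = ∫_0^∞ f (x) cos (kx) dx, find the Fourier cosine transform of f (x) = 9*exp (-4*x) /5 36/ (5*(k^2 + 16) ) 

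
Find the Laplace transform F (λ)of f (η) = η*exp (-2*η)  (λ+2)^ (-2)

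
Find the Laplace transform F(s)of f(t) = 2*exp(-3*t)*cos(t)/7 2*(s + 3)/(7*((s + 3)^2 + 1))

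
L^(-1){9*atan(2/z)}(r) 9*sin(2*r)/r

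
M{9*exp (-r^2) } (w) 9*gamma (w/2) /2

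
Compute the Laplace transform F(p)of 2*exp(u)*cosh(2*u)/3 2*(p - 1)/(3*((p - 1)^2 - 4))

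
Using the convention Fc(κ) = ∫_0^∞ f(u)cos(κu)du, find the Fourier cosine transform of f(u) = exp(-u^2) sqrt(pi) * exp(-κ^2/4)/2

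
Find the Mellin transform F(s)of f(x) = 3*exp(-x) 3*gamma(s)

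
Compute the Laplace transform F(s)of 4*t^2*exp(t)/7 8/(7*(s - 1)^3)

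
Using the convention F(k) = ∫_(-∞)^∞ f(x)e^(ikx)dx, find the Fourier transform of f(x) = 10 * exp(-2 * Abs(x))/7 40/(7 * (k^2 + 4))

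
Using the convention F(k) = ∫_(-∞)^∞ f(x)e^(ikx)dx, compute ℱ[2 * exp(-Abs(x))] 4/(k^2 + 1)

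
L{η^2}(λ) 2/λ^3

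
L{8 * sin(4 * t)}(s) 32/(s^2 + 16)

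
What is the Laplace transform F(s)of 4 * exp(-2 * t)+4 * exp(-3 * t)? 4/(s+2)+4/(s+3)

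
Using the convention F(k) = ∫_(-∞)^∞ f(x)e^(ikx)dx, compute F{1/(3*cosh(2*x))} pi/(6*cosh(pi*k/4))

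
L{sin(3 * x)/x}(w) atan(3/w)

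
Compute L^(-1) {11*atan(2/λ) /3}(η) 11*sin(2*η) /(3*η) 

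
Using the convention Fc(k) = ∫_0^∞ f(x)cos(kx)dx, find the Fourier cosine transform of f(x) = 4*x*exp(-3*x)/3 4*(9 - k^2)/(3*(k^2+9)^2)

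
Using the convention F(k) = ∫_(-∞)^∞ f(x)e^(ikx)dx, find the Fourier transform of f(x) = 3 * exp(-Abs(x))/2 3/(k^2 + 1)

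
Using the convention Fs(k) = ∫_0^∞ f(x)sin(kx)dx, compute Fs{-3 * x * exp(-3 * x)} -18 * k/(k^2 + 9)^2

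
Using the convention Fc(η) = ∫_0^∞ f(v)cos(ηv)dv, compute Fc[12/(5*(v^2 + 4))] 3*pi*exp(-2*η)/5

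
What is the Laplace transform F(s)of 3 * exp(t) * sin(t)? 3/((s - 1)^2 + 1)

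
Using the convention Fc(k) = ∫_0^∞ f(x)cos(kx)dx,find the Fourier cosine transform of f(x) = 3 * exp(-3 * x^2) sqrt(3) * sqrt(pi) * exp(-k^2/12)/2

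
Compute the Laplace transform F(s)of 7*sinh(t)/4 7/(4*(s^2-1))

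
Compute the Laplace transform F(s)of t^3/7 6/(7 * s^4)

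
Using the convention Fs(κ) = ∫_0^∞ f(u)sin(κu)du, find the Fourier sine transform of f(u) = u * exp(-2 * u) 4 * κ/(κ^2 + 4)^2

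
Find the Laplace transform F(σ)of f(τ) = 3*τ 3/σ^2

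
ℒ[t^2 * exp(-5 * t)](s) 2/(s+5)^3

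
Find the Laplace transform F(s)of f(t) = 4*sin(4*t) 16/(s^2 + 16)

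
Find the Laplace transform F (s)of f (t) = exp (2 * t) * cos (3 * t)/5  (s - 2)/ (5 * ( (s - 2)^2 + 9))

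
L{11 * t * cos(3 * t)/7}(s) 11 * (s^2 - 9)/(7 * (s^2 + 9)^2)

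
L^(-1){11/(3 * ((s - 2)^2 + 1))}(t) 11 * exp(2 * t) * sin(t)/3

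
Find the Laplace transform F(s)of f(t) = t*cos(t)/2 (s^2 - 1)/(2*(s^2 + 1)^2)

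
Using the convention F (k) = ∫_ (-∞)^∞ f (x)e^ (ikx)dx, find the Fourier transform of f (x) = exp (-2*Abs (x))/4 1/ (k^2 + 4)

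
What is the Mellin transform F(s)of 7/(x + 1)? 7*pi*csc(pi*s)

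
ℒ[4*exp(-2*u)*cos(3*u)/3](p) 4*(p + 2)/(3*((p + 2)^2 + 9))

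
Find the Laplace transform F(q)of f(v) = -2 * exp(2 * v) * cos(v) 2 * (2 - q)/((q - 2)^2 + 1)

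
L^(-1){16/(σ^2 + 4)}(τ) 8*sin(2*τ)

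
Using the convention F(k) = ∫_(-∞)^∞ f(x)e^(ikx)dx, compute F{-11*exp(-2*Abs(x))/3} -44/(3*k^2 + 12)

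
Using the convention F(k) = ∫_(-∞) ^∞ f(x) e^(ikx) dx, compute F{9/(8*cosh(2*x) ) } 9*pi/(16*cosh(pi*k/4) ) 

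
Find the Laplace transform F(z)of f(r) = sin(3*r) 3/(z^2+9)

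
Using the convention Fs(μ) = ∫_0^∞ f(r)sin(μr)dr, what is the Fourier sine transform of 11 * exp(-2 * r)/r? 11 * atan(μ/2)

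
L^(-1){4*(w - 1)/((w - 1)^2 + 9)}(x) 4*exp(x)*cos(3*x)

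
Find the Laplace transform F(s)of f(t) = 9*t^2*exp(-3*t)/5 18/(5*(s + 3)^3)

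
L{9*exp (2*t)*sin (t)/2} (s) 9/ (2*( (s - 2)^2 + 1))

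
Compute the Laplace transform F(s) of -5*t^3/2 -15/s^4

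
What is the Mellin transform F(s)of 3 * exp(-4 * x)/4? 3 * gamma(s)/(4 * 2^(2 * s))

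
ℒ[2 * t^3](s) 12/s^4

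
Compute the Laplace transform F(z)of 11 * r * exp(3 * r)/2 11/(2 * (z - 3)^2)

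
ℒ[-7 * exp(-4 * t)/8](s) -7/(8 * s + 32)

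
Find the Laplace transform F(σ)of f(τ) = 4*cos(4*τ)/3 4*σ/(3*(σ^2 + 16))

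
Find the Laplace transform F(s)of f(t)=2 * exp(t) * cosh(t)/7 2 * (s - 1)/(7 * s * (s - 2))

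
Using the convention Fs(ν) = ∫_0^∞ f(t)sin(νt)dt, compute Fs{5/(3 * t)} 5 * pi/6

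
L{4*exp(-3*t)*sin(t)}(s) 4/((s + 3)^2 + 1)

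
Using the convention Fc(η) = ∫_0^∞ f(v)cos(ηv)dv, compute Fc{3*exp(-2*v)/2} 3/(η^2 + 4)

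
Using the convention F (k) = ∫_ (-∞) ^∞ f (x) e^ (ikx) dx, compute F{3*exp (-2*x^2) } 3*sqrt (2)*sqrt (pi)*exp (-k^2/8) /2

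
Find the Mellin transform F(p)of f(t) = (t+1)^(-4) gamma(p)*gamma(4 - p)/6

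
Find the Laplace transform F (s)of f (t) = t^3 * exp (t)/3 2/ (s - 1)^4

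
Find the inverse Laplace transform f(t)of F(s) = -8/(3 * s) -8/3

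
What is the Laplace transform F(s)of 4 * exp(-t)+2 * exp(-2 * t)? 4/(s+1)+2/(s+2)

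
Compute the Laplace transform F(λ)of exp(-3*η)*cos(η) (λ + 3)/((λ + 3)^2 + 1)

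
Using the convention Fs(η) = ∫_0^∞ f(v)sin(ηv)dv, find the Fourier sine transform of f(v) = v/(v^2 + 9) pi*exp(-3*η)/2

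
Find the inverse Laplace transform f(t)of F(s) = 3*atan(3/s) 3*sin(3*t)/t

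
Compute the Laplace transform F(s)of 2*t 2/s^2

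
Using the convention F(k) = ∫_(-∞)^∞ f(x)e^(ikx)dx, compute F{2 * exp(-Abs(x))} 4/(k^2 + 1)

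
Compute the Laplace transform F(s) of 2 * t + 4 2/s^2 + 4/s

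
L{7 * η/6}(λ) 7/(6 * λ^2)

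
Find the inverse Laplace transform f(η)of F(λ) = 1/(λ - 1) exp(η)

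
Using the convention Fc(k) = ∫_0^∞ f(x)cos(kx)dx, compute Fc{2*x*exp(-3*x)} 2*(9 - k^2)/(k^2 + 9)^2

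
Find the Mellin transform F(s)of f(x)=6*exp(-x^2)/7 3*gamma(s/2)/7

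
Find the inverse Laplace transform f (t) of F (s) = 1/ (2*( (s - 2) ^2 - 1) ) exp (2*t)*sinh (t) /2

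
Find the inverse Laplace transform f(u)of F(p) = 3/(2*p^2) 3*u/2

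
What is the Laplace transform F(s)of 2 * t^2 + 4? 4/s^3 + 4/s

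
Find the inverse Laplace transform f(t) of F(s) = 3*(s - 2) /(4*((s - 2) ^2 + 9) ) 3*exp(2*t)*cos(3*t) /4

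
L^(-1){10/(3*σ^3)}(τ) 5*τ^2/3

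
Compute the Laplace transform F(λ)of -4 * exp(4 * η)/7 -4/(7 * λ - 28)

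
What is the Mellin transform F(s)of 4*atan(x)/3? -2*pi*sec(pi*s/2)/(3*s)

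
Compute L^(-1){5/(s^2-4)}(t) 5*sinh(2*t)/2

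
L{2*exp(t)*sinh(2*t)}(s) 4/((s - 1)^2 - 4)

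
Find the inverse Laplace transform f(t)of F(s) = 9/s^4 3*t^3/2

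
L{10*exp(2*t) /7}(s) 10/(7*(s - 2) ) 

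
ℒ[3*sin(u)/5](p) 3/(5*(p^2+1))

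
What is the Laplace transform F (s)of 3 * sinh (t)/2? 3/ (2 * (s^2 - 1))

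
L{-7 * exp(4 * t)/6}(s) -7/(6 * s - 24)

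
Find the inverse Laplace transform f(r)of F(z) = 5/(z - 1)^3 5 * r^2 * exp(r)/2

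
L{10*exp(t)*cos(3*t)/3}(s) 10*(s - 1)/(3*((s - 1)^2 + 9))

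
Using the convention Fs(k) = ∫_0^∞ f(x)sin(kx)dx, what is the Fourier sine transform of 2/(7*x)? pi/7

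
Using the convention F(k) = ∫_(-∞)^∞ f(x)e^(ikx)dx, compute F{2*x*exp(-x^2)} I*sqrt(pi)*k*exp(-k^2/4)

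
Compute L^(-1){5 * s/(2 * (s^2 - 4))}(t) 5 * cosh(2 * t)/2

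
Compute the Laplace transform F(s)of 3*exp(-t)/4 3/(4*(s + 1))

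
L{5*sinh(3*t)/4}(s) 15/(4*(s^2 - 9))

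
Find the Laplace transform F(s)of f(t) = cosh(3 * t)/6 s/(6 * (s^2 - 9))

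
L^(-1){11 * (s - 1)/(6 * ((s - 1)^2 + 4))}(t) 11 * exp(t) * cos(2 * t)/6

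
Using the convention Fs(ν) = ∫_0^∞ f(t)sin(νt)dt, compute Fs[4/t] 2*pi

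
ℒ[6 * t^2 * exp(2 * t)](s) 12/(s - 2)^3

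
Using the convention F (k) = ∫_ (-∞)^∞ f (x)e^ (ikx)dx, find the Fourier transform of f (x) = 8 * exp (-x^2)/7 8 * sqrt (pi) * exp (-k^2/4)/7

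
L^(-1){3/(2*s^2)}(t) 3*t/2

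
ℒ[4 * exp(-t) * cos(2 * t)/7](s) 4 * (s + 1)/(7 * ((s + 1)^2 + 4))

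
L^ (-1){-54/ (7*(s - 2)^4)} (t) -9*t^3*exp (2*t)/7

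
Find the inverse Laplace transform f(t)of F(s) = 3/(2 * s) 3/2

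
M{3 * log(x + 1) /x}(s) -3 * pi * csc(pi * s) /(s - 1) 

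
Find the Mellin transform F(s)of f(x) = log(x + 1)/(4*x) -pi*csc(pi*s)/(4*s - 4)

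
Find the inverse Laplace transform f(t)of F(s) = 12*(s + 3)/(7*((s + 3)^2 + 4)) 12*exp(-3*t)*cos(2*t)/7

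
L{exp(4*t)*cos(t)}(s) (s - 4)/((s - 4)^2 + 1)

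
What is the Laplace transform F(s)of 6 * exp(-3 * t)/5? 6/(5 * (s + 3))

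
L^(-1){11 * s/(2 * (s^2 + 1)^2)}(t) 11 * t * sin(t)/4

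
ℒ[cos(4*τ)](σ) σ/(σ^2+16)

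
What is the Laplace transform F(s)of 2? 2/s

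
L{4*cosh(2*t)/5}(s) 4*s/(5*(s^2 - 4))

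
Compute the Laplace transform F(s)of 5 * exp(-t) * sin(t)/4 5/(4 * ((s + 1)^2 + 1))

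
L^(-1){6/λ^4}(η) η^3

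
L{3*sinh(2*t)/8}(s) 3/(4*(s^2 - 4))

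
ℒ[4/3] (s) 4/(3*s)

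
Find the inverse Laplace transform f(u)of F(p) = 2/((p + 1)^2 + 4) exp(-u) * sin(2 * u)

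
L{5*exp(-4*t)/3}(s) 5/(3*(s + 4))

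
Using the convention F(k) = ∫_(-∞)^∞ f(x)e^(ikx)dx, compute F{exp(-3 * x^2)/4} sqrt(3) * sqrt(pi) * exp(-k^2/12)/12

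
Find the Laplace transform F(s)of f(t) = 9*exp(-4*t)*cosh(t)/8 9*(s+4)/(8*((s+4)^2 - 1))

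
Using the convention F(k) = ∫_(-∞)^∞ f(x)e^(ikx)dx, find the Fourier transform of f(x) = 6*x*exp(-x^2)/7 3*I*sqrt(pi)*k*exp(-k^2/4)/7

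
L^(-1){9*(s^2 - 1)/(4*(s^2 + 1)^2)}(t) 9*t*cos(t)/4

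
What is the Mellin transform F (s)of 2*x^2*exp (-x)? 2*gamma (s + 2)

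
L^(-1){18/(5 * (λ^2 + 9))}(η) 6 * sin(3 * η)/5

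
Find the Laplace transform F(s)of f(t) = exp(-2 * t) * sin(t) 1/((s+2)^2+1)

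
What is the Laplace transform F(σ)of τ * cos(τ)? (σ^2 - 1)/(σ^2+1)^2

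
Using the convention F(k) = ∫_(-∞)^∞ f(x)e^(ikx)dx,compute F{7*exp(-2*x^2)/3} 7*sqrt(2)*sqrt(pi)*exp(-k^2/8)/6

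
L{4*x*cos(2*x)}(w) 4*(w^2 - 4)/(w^2 + 4)^2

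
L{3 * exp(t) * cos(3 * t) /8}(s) 3 * (s - 1) /(8 * ((s - 1) ^2 + 9) ) 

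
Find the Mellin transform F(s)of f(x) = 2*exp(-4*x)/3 2^(1 - 2*s)*gamma(s)/3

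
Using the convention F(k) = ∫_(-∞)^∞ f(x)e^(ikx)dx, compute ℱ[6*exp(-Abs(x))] 12/(k^2 + 1)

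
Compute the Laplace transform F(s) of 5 5/s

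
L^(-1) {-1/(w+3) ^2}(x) -x*exp(-3*x) 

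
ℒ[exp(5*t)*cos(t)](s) (s - 5)/((s - 5)^2 + 1)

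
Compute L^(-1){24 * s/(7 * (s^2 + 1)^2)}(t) 12 * t * sin(t)/7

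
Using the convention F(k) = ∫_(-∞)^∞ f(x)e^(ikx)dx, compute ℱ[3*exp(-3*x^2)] sqrt(3)*sqrt(pi)*exp(-k^2/12)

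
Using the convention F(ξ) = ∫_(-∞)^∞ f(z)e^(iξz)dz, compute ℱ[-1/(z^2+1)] -pi*exp(-Abs(ξ))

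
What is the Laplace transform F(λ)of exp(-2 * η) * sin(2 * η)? 2/((λ+2)^2+4)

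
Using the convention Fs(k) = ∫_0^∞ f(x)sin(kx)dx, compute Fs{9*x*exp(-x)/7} 18*k/(7*(k^2 + 1)^2)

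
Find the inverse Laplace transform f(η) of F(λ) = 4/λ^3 2*η^2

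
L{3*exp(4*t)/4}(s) 3/(4*(s - 4))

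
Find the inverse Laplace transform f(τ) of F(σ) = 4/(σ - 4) 4*exp(4*τ) 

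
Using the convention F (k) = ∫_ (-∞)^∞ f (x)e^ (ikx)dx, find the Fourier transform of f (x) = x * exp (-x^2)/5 I * sqrt (pi) * k * exp (-k^2/4)/10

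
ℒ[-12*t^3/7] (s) -72/(7*s^4)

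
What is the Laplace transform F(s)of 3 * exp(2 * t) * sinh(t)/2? 3/(2 * ((s - 2)^2 - 1))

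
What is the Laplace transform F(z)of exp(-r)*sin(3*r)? 3/((z+1)^2+9)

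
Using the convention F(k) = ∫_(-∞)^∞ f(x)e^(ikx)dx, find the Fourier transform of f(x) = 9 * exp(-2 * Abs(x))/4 9/(k^2 + 4)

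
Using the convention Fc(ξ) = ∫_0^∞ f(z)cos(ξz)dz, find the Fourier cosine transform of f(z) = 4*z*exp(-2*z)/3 4*(4 - ξ^2)/(3*(ξ^2+4)^2)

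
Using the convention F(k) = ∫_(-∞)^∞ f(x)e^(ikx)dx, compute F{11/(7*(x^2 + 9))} 11*pi*exp(-3*Abs(k))/21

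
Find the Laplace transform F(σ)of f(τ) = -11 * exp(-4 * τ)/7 -11/(7 * σ + 28)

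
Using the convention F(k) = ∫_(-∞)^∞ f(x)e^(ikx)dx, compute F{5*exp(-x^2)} 5*sqrt(pi)*exp(-k^2/4)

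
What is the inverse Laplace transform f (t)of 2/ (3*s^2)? 2*t/3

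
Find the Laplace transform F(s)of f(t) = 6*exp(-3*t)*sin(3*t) 18/((s+3)^2+9)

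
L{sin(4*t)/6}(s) 2/(3*(s^2+16))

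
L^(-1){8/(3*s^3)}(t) 4*t^2/3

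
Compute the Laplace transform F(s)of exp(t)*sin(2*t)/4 1/(2*((s - 1)^2 + 4))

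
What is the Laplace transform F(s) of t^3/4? 3/(2 * s^4) 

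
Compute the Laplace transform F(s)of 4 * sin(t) 4/(s^2+1)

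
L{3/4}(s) 3/(4*s)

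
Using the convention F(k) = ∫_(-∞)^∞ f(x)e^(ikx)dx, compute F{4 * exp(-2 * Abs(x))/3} 16/(3 * (k^2 + 4))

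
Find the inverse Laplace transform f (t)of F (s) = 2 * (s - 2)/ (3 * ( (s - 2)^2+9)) 2 * exp (2 * t) * cos (3 * t)/3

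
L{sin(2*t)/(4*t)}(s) atan(2/s)/4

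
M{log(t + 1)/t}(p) -pi*csc(pi*p)/(p - 1)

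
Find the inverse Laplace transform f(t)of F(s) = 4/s 4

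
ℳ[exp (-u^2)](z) gamma (z/2) /2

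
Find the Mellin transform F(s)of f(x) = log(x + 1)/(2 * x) -pi * csc(pi * s)/(2 * s - 2)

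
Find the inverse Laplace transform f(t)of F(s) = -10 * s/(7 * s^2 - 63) -10 * cosh(3 * t)/7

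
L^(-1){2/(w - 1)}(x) 2*exp(x)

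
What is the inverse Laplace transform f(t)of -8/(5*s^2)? -8*t/5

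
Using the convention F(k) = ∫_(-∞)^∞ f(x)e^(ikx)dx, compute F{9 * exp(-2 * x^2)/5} 9 * sqrt(2) * sqrt(pi) * exp(-k^2/8)/10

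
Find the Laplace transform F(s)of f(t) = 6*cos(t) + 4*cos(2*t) 6*s/(s^2 + 1) + 4*s/(s^2 + 4)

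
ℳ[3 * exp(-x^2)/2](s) 3 * gamma(s/2)/4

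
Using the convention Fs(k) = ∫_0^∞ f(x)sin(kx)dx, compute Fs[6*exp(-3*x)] 6*k/(k^2+9)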